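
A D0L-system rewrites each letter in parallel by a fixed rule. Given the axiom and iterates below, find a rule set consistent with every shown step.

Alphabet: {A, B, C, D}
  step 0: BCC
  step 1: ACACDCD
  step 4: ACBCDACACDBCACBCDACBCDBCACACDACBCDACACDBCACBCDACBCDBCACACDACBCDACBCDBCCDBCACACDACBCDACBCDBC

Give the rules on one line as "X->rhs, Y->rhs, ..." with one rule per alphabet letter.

A->ACB, B->ACA, C->CD, D->BC

  step 0 ⇒ step 1: BCC ⇒ ACA·CD·CD
    B ↦ ACA
    C ↦ CD
    A ↦ ACB  (constrained at step 1)
    D ↦ BC  (constrained at step 1)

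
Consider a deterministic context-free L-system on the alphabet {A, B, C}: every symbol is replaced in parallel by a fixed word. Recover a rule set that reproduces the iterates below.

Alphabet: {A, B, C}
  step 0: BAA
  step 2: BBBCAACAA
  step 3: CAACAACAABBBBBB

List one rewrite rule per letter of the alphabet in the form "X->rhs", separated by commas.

A->B, B->CAA, C->B

  step 2 ⇒ step 3: BBBCAACAA ⇒ CAA·CAA·CAA·B·B·B·B·B·B
    A ↦ B
    B ↦ CAA
    C ↦ B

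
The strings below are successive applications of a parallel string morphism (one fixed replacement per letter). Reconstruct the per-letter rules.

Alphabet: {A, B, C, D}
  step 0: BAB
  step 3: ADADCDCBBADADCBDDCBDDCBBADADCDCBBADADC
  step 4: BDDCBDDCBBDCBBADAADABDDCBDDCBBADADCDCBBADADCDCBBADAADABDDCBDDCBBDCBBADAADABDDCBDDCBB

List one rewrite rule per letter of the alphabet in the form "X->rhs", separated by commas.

  step 3 ⇒ step 4: ADADCDCBBADADCBDDCBDDCBBADADCDCBBADADC ⇒ BD·DC·BD·DC·BB·DC·BB·ADA·ADA·BD·DC·BD·DC·BB·ADA·DC·DC·BB·ADA·DC·DC·BB·ADA·ADA·BD·DC·BD·DC·BB·DC·BB·ADA·ADA·BD·DC·BD·DC·BB
    A ↦ BD
    B ↦ ADA
    C ↦ BB
    D ↦ DC

A->BD, B->ADA, C->BB, D->DC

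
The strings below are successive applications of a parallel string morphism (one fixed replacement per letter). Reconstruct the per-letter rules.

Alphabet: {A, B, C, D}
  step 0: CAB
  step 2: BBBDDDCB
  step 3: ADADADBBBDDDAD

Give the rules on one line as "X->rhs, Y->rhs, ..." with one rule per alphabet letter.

  step 2 ⇒ step 3: BBBDDDCB ⇒ AD·AD·AD·B·B·B·DDD·AD
    B ↦ AD
    C ↦ DDD
    D ↦ B
    A ↦ C  (constrained at step 0)

A->C, B->AD, C->DDD, D->B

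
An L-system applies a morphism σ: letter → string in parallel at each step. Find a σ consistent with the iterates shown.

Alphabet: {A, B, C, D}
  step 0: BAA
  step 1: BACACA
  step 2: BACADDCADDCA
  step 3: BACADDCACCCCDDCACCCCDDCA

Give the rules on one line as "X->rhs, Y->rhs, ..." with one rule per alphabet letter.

  step 2 ⇒ step 3: BACADDCADDCA ⇒ BA·CA·DD·CA·CC·CC·DD·CA·CC·CC·DD·CA
    A ↦ CA
    B ↦ BA
    C ↦ DD
    D ↦ CC

A->CA, B->BA, C->DD, D->CC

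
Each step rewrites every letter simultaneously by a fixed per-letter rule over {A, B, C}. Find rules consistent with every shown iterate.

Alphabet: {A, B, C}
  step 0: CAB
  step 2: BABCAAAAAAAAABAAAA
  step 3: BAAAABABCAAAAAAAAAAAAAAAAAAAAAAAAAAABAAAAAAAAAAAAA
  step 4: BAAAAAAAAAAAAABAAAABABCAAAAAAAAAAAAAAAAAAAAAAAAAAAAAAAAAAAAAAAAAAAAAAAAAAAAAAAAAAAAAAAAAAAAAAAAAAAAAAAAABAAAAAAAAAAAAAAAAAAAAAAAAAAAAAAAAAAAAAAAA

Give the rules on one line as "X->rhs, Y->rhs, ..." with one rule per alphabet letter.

A->AAA, B->BA, C->BC

  step 3 ⇒ step 4: BAAAABABCAAAAAAAAAAAAAAAAAAAAAAAAAAABAAAAAAAAAAAAA ⇒ BA·AAA·AAA·AAA·AAA·BA·AAA·BA·BC·AAA·AAA·AAA·AAA·AAA·AAA·AAA·AAA·AAA·AAA·AAA·AAA·AAA·AAA·AAA·AAA·AAA·AAA·AAA·AAA·AAA·AAA·AAA·AAA·AAA·AAA·AAA·BA·AAA·AAA·AAA·AAA·AAA·AAA·AAA·AAA·AAA·AAA·AAA·AAA·AAA
    A ↦ AAA
    B ↦ BA
    C ↦ BC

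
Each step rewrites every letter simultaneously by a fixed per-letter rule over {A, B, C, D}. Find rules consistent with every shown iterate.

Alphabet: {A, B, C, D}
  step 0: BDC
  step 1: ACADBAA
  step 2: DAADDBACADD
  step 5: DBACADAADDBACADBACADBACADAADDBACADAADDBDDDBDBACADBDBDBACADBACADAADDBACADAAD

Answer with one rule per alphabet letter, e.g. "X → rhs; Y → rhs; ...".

  step 1 ⇒ step 2: ACADBAA ⇒ D·AA·D·DB·ACA·D·D
    A ↦ D
    B ↦ ACA
    C ↦ AA
    D ↦ DB

A->D, B->ACA, C->AA, D->DB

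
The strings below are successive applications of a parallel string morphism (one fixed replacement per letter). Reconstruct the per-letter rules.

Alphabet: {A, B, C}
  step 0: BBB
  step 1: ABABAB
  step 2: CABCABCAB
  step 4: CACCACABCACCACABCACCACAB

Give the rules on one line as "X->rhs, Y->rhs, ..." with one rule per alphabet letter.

A->C, B->AB, C->CA

  step 1 ⇒ step 2: ABABAB ⇒ C·AB·C·AB·C·AB
    A ↦ C
    B ↦ AB
    C ↦ CA  (constrained at step 2)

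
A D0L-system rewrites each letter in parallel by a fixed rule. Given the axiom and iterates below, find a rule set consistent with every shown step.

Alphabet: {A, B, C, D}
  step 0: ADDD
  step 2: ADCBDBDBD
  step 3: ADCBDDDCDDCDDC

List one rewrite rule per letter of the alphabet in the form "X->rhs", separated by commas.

  step 2 ⇒ step 3: ADCBDBDBD ⇒ AD·C·BD·DD·C·DD·C·DD·C
    A ↦ AD
    B ↦ DD
    C ↦ BD
    D ↦ C

A->AD, B->DD, C->BD, D->C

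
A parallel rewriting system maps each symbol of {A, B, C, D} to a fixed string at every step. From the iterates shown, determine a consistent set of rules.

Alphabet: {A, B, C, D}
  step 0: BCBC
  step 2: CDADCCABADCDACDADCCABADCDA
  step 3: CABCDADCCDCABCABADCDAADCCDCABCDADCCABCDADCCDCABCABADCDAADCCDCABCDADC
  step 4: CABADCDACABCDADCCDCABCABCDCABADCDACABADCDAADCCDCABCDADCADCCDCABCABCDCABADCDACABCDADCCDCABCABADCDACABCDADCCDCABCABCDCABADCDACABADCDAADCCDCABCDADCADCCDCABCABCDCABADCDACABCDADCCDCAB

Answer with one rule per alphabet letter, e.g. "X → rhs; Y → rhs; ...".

  step 3 ⇒ step 4: CABCDADCCDCABCABADCDAADCCDCABCDADCCABCDADCCDCABCABADCDAADCCDCABCDADC ⇒ CAB·ADC·DA·CAB·CD·ADC·CD·CAB·CAB·CD·CAB·ADC·DA·CAB·ADC·DA·ADC·CD·CAB·CD·ADC·ADC·CD·CAB·CAB·CD·CAB·ADC·DA·CAB·CD·ADC·CD·CAB·CAB·ADC·DA·CAB·CD·ADC·CD·CAB·CAB·CD·CAB·ADC·DA·CAB·ADC·DA·ADC·CD·CAB·CD·ADC·ADC·CD·CAB·CAB·CD·CAB·ADC·DA·CAB·CD·ADC·CD·CAB
    A ↦ ADC
    B ↦ DA
    C ↦ CAB
    D ↦ CD

A->ADC, B->DA, C->CAB, D->CD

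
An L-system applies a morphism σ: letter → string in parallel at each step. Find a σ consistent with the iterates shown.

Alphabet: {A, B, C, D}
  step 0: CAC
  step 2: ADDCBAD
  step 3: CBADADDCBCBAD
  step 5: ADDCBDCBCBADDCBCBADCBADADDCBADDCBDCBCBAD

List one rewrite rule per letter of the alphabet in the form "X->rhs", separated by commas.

  step 2 ⇒ step 3: ADDCBAD ⇒ CB·AD·AD·D·CB·CB·AD
    A ↦ CB
    B ↦ CB
    C ↦ D
    D ↦ AD

A->CB, B->CB, C->D, D->AD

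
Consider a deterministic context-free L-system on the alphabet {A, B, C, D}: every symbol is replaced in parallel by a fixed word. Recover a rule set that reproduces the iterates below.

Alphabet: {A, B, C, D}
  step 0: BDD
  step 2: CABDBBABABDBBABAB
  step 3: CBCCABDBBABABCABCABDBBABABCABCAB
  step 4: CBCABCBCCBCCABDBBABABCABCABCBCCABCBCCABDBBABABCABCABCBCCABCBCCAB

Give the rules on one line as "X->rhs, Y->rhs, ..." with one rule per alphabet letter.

  step 3 ⇒ step 4: CBCCABDBBABABCABCABDBBABABCABCAB ⇒ CBC·AB·CBC·CBC·C·AB·DBB·AB·AB·C·AB·C·AB·CBC·C·AB·CBC·C·AB·DBB·AB·AB·C·AB·C·AB·CBC·C·AB·CBC·C·AB
    A ↦ C
    B ↦ AB
    C ↦ CBC
    D ↦ DBB

A->C, B->AB, C->CBC, D->DBB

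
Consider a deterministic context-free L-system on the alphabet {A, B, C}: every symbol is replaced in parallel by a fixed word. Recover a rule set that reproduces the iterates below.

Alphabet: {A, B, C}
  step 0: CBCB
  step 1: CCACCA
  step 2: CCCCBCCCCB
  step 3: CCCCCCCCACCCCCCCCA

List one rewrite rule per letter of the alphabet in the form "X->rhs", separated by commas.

A->B, B->A, C->CC

  step 2 ⇒ step 3: CCCCBCCCCB ⇒ CC·CC·CC·CC·A·CC·CC·CC·CC·A
    B ↦ A
    C ↦ CC
  step 1 ⇒ step 2: CCACCA ⇒ CC·CC·B·CC·CC·B
    A ↦ B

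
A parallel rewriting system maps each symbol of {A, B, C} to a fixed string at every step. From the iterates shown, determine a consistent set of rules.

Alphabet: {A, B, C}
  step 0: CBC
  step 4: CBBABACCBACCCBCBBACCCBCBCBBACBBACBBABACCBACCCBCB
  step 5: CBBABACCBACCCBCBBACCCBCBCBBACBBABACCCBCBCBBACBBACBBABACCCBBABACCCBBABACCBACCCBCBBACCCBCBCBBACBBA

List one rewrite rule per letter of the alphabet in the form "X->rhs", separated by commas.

A->CC, B->BA, C->CB

  step 4 ⇒ step 5: CBBABACCBACCCBCBBACCCBCBCBBACBBACBBABACCBACCCBCB ⇒ CB·BA·BA·CC·BA·CC·CB·CB·BA·CC·CB·CB·CB·BA·CB·BA·BA·CC·CB·CB·CB·BA·CB·BA·CB·BA·BA·CC·CB·BA·BA·CC·CB·BA·BA·CC·BA·CC·CB·CB·BA·CC·CB·CB·CB·BA·CB·BA
    A ↦ CC
    B ↦ BA
    C ↦ CB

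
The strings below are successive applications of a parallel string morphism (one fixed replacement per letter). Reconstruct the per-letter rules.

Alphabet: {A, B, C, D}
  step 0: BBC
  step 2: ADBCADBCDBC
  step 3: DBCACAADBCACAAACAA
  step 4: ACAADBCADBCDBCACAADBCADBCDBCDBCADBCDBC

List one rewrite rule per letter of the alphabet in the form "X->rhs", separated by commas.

  step 3 ⇒ step 4: DBCACAADBCACAAACAA ⇒ A·CA·A·DBC·A·DBC·DBC·A·CA·A·DBC·A·DBC·DBC·DBC·A·DBC·DBC
    A ↦ DBC
    B ↦ CA
    C ↦ A
    D ↦ A

A->DBC, B->CA, C->A, D->A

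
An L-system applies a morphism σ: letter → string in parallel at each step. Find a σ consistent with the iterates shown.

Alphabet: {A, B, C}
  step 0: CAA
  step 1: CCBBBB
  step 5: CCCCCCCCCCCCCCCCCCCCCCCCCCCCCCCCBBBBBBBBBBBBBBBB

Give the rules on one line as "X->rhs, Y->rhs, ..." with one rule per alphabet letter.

  step 0 ⇒ step 1: CAA ⇒ CC·BB·BB
    A ↦ BB
    C ↦ CC
    B ↦ A  (constrained at step 1)

A->BB, B->A, C->CC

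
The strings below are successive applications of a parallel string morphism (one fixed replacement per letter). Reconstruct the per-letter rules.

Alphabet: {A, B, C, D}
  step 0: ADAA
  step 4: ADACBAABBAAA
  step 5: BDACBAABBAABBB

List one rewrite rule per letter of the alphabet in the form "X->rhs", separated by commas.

A->B, B->A, C->A, D->DAC

  step 4 ⇒ step 5: ADACBAABBAAA ⇒ B·DAC·B·A·A·B·B·A·A·B·B·B
    A ↦ B
    B ↦ A
    C ↦ A
    D ↦ DAC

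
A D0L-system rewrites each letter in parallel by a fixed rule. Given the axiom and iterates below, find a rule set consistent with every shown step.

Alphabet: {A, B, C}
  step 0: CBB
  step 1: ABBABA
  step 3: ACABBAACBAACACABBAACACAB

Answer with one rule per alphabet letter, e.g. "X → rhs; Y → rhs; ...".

A->AC, B->BA, C->AB

  step 0 ⇒ step 1: CBB ⇒ AB·BA·BA
    B ↦ BA
    C ↦ AB
    A ↦ AC  (constrained at step 1)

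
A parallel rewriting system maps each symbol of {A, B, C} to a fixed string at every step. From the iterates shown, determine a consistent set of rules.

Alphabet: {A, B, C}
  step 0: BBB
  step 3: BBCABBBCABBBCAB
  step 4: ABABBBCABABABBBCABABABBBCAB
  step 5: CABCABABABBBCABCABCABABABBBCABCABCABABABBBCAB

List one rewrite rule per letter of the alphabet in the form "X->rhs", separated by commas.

  step 4 ⇒ step 5: ABABBBCABABABBBCABABABBBCAB ⇒ C·AB·C·AB·AB·AB·BB·C·AB·C·AB·C·AB·AB·AB·BB·C·AB·C·AB·C·AB·AB·AB·BB·C·AB
    A ↦ C
    B ↦ AB
    C ↦ BB

A->C, B->AB, C->BB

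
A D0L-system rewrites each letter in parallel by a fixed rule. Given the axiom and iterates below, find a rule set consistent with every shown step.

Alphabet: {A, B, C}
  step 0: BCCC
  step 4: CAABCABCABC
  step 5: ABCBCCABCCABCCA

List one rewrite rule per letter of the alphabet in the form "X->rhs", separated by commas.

A->BC, B->C, C->A

  step 4 ⇒ step 5: CAABCABCABC ⇒ A·BC·BC·C·A·BC·C·A·BC·C·A
    A ↦ BC
    B ↦ C
    C ↦ A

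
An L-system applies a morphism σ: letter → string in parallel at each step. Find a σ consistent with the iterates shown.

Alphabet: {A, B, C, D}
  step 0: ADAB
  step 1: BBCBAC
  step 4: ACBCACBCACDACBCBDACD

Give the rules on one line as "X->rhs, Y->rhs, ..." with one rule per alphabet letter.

  step 0 ⇒ step 1: ADAB ⇒ B·BC·B·AC
    A ↦ B
    B ↦ AC
    D ↦ BC
    C ↦ D  (constrained at step 1)

A->B, B->AC, C->D, D->BC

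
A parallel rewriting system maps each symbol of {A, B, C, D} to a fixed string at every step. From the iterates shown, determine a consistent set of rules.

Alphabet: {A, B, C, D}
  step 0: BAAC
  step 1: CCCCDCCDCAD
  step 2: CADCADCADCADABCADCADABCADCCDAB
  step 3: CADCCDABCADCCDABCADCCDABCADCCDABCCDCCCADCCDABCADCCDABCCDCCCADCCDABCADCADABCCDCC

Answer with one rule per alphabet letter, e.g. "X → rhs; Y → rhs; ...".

A->CCD, B->CC, C->CAD, D->AB

  step 2 ⇒ step 3: CADCADCADCADABCADCADABCADCCDAB ⇒ CAD·CCD·AB·CAD·CCD·AB·CAD·CCD·AB·CAD·CCD·AB·CCD·CC·CAD·CCD·AB·CAD·CCD·AB·CCD·CC·CAD·CCD·AB·CAD·CAD·AB·CCD·CC
    A ↦ CCD
    B ↦ CC
    C ↦ CAD
    D ↦ AB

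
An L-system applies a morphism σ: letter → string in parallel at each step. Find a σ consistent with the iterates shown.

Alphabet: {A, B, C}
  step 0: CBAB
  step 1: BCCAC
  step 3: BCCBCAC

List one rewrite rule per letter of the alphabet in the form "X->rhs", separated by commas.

A->CA, B->C, C->B

  step 0 ⇒ step 1: CBAB ⇒ B·C·CA·C
    A ↦ CA
    B ↦ C
    C ↦ B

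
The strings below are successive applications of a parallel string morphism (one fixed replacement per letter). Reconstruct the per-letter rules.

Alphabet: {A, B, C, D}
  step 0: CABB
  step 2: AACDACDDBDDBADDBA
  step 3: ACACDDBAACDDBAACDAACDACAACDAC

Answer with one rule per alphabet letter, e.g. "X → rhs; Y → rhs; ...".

  step 2 ⇒ step 3: AACDACDDBDDBADDBA ⇒ AC·AC·DDB·A·AC·DDB·A·A·CD·A·A·CD·AC·A·A·CD·AC
    A ↦ AC
    B ↦ CD
    C ↦ DDB
    D ↦ A

A->AC, B->CD, C->DDB, D->A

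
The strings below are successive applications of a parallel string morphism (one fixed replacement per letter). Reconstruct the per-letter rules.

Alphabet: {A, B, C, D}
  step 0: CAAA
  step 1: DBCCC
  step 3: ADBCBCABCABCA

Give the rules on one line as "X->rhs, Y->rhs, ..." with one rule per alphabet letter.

  step 0 ⇒ step 1: CAAA ⇒ DB·C·C·C
    A ↦ C
    C ↦ DB
    B ↦ A  (constrained at step 1)
    D ↦ BC  (constrained at step 1)

A->C, B->A, C->DB, D->BC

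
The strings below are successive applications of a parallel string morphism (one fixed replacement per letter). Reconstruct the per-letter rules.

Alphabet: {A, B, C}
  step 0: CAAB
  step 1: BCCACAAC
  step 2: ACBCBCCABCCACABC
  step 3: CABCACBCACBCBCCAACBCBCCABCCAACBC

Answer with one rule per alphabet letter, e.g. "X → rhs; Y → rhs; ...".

A->CA, B->AC, C->BC

  step 2 ⇒ step 3: ACBCBCCABCCACABC ⇒ CA·BC·AC·BC·AC·BC·BC·CA·AC·BC·BC·CA·BC·CA·AC·BC
    A ↦ CA
    B ↦ AC
    C ↦ BC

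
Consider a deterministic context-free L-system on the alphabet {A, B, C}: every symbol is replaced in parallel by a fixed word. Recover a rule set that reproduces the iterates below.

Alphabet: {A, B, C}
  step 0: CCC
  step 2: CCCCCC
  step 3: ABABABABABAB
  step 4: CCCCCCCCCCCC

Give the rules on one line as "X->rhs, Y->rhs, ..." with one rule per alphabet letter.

A->C, B->C, C->AB

  step 3 ⇒ step 4: ABABABABABAB ⇒ C·C·C·C·C·C·C·C·C·C·C·C
    A ↦ C
    B ↦ C
  step 2 ⇒ step 3: CCCCCC ⇒ AB·AB·AB·AB·AB·AB
    C ↦ AB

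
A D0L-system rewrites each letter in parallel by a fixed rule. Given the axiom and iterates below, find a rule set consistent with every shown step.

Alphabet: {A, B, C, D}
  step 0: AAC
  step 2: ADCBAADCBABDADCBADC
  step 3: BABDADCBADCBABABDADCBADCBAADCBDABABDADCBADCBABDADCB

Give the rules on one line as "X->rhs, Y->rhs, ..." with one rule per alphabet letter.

  step 2 ⇒ step 3: ADCBAADCBABDADCBADC ⇒ BA·BDA·DCB·ADC·BA·BA·BDA·DCB·ADC·BA·ADC·BDA·BA·BDA·DCB·ADC·BA·BDA·DCB
    A ↦ BA
    B ↦ ADC
    C ↦ DCB
    D ↦ BDA

A->BA, B->ADC, C->DCB, D->BDA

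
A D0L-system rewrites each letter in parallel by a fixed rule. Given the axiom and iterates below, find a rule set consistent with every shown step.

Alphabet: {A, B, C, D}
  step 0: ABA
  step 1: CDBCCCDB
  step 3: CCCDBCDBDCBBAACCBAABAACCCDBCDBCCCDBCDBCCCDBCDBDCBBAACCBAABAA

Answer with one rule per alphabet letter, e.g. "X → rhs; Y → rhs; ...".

  step 0 ⇒ step 1: ABA ⇒ CDB·CC·CDB
    A ↦ CDB
    B ↦ CC
    C ↦ BAA  (constrained at step 1)
    D ↦ DCB  (constrained at step 1)

A->CDB, B->CC, C->BAA, D->DCB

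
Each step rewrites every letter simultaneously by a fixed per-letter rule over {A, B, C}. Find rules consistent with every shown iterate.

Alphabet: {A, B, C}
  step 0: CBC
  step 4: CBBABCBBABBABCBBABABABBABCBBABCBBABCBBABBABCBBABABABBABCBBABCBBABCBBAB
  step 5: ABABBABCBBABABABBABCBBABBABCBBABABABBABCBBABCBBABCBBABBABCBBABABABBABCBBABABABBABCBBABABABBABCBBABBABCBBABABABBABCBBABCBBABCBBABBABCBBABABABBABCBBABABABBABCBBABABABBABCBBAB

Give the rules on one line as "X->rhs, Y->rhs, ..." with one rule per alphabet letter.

  step 4 ⇒ step 5: CBBABCBBABBABCBBABABABBABCBBABCBBABCBBABBABCBBABABABBABCBBABCBBABCBBAB ⇒ A·BAB·BAB·CB·BAB·A·BAB·BAB·CB·BAB·BAB·CB·BAB·A·BAB·BAB·CB·BAB·CB·BAB·CB·BAB·BAB·CB·BAB·A·BAB·BAB·CB·BAB·A·BAB·BAB·CB·BAB·A·BAB·BAB·CB·BAB·BAB·CB·BAB·A·BAB·BAB·CB·BAB·CB·BAB·CB·BAB·BAB·CB·BAB·A·BAB·BAB·CB·BAB·A·BAB·BAB·CB·BAB·A·BAB·BAB·CB·BAB
    A ↦ CB
    B ↦ BAB
    C ↦ A

A->CB, B->BAB, C->A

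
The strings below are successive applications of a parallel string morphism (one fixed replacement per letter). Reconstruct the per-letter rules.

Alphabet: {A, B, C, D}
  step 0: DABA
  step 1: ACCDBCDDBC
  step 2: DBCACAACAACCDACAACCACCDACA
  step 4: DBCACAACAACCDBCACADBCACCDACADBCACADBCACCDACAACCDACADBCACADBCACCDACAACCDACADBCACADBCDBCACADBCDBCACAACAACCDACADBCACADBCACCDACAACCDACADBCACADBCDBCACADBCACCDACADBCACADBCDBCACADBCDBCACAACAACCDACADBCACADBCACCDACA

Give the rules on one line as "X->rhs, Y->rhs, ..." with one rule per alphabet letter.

A->DBC, B->D, C->ACA, D->ACC

  step 1 ⇒ step 2: ACCDBCDDBC ⇒ DBC·ACA·ACA·ACC·D·ACA·ACC·ACC·D·ACA
    A ↦ DBC
    B ↦ D
    C ↦ ACA
    D ↦ ACC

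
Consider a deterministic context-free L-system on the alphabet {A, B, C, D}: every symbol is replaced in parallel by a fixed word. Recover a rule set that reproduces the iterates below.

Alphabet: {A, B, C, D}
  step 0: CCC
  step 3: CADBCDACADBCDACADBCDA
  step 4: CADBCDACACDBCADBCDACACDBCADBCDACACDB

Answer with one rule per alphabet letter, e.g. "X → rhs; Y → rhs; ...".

  step 3 ⇒ step 4: CADBCDACADBCDACADBCDA ⇒ CA·DB·C·DA·CA·C·DB·CA·DB·C·DA·CA·C·DB·CA·DB·C·DA·CA·C·DB
    A ↦ DB
    B ↦ DA
    C ↦ CA
    D ↦ C

A->DB, B->DA, C->CA, D->C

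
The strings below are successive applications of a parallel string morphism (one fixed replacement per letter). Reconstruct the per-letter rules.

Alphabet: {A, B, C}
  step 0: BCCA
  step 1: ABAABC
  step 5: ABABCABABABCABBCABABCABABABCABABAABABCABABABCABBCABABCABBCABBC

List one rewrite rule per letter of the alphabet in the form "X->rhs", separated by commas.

  step 0 ⇒ step 1: BCCA ⇒ AB·A·A·BC
    A ↦ BC
    B ↦ AB
    C ↦ A

A->BC, B->AB, C->A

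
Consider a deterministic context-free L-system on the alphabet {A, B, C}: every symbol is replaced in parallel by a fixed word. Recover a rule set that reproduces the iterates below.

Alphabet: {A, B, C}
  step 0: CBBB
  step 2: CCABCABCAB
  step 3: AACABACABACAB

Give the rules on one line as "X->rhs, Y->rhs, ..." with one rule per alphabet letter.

  step 2 ⇒ step 3: CCABCABCAB ⇒ A·A·C·AB·A·C·AB·A·C·AB
    A ↦ C
    B ↦ AB
    C ↦ A

A->C, B->AB, C->A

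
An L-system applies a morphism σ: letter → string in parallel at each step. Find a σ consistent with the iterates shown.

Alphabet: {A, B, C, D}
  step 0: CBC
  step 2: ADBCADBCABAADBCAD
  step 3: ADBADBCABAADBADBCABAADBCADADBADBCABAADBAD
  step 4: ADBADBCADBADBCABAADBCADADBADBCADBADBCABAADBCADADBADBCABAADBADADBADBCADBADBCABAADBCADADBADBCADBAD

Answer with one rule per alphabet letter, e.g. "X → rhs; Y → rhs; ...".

  step 3 ⇒ step 4: ADBADBCABAADBADBCABAADBCADADBADBCABAADBAD ⇒ AD·BAD·BC·AD·BAD·BC·ABA·AD·BC·AD·AD·BAD·BC·AD·BAD·BC·ABA·AD·BC·AD·AD·BAD·BC·ABA·AD·BAD·AD·BAD·BC·AD·BAD·BC·ABA·AD·BC·AD·AD·BAD·BC·AD·BAD
    A ↦ AD
    B ↦ BC
    C ↦ ABA
    D ↦ BAD

A->AD, B->BC, C->ABA, D->BAD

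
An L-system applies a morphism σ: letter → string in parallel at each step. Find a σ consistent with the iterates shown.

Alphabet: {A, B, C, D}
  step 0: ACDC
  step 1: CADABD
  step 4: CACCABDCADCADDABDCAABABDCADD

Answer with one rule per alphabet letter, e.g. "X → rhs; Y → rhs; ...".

A->CA, B->CC, C->D, D->AB

  step 0 ⇒ step 1: ACDC ⇒ CA·D·AB·D
    A ↦ CA
    C ↦ D
    D ↦ AB
    B ↦ CC  (constrained at step 1)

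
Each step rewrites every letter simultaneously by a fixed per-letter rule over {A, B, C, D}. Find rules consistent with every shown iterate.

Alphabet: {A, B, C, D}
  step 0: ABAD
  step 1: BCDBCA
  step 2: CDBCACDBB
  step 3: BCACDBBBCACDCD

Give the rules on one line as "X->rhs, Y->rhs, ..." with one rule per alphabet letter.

A->B, B->CD, C->B, D->CA

  step 2 ⇒ step 3: CDBCACDBB ⇒ B·CA·CD·B·B·B·CA·CD·CD
    A ↦ B
    B ↦ CD
    C ↦ B
    D ↦ CA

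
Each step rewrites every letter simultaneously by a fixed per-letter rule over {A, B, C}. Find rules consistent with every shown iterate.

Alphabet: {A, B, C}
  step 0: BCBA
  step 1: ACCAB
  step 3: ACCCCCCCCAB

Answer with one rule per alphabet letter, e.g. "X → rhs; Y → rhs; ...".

  step 0 ⇒ step 1: BCBA ⇒ A·CC·A·B
    A ↦ B
    B ↦ A
    C ↦ CC

A->B, B->A, C->CC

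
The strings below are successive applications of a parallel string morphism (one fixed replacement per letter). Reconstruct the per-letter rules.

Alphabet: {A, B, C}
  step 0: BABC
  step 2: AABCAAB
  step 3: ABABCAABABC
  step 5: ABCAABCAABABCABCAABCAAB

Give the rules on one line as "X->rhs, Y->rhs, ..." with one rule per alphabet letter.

A->AB, B->C, C->A

  step 2 ⇒ step 3: AABCAAB ⇒ AB·AB·C·A·AB·AB·C
    A ↦ AB
    B ↦ C
    C ↦ A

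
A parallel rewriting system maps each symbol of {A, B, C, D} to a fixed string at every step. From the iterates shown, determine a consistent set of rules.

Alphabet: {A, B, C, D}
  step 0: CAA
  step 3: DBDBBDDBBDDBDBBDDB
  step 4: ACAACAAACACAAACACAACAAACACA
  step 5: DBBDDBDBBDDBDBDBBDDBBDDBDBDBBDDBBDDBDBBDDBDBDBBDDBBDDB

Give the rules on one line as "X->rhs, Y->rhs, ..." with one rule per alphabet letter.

  step 4 ⇒ step 5: ACAACAAACACAAACACAACAAACACA ⇒ DB·BD·DB·DB·BD·DB·DB·DB·BD·DB·BD·DB·DB·DB·BD·DB·BD·DB·DB·BD·DB·DB·DB·BD·DB·BD·DB
    A ↦ DB
    C ↦ BD
  step 3 ⇒ step 4: DBDBBDDBBDDBDBBDDB ⇒ AC·A·AC·A·A·AC·AC·A·A·AC·AC·A·AC·A·A·AC·AC·A
    B ↦ A
  step 3 ⇒ step 4: DBDBBDDBBDDBDBBDDB ⇒ AC·A·AC·A·A·AC·AC·A·A·AC·AC·A·AC·A·A·AC·AC·A
    D ↦ AC

A->DB, B->A, C->BD, D->AC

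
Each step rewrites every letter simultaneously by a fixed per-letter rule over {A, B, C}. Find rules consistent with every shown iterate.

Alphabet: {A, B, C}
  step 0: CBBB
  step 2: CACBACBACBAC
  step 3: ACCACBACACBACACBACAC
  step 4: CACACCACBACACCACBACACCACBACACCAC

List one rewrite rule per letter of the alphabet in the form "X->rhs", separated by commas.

  step 3 ⇒ step 4: ACCACBACACBACACBACAC ⇒ C·AC·AC·C·AC·BA·C·AC·C·AC·BA·C·AC·C·AC·BA·C·AC·C·AC
    A ↦ C
    B ↦ BA
    C ↦ AC

A->C, B->BA, C->AC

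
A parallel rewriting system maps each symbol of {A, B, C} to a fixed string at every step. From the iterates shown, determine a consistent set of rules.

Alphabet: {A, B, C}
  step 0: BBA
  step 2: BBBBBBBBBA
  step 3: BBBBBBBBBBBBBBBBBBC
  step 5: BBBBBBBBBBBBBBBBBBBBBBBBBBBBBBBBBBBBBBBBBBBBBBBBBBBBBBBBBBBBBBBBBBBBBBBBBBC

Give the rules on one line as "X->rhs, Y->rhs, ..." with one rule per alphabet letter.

  step 2 ⇒ step 3: BBBBBBBBBA ⇒ BB·BB·BB·BB·BB·BB·BB·BB·BB·C
    A ↦ C
    B ↦ BB
    C ↦ BA  (constrained at step 3)

A->C, B->BB, C->BA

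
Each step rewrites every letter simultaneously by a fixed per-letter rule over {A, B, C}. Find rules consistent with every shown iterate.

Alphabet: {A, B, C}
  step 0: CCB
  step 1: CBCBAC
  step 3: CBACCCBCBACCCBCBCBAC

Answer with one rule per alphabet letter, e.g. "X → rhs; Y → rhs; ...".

  step 0 ⇒ step 1: CCB ⇒ CB·CB·AC
    B ↦ AC
    C ↦ CB
    A ↦ C  (constrained at step 1)

A->C, B->AC, C->CB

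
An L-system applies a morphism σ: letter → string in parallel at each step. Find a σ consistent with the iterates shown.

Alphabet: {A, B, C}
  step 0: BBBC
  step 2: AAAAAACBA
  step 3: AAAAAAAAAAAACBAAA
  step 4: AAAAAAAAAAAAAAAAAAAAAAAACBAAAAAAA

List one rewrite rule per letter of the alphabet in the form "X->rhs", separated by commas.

  step 3 ⇒ step 4: AAAAAAAAAAAACBAAA ⇒ AA·AA·AA·AA·AA·AA·AA·AA·AA·AA·AA·AA·CB·A·AA·AA·AA
    A ↦ AA
    B ↦ A
    C ↦ CB

A->AA, B->A, C->CB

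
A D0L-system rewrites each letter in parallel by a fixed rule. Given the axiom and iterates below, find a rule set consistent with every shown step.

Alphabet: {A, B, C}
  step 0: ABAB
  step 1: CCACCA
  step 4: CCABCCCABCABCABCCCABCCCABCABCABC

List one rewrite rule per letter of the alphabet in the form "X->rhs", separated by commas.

A->CC, B->A, C->BC

  step 0 ⇒ step 1: ABAB ⇒ CC·A·CC·A
    A ↦ CC
    B ↦ A
    C ↦ BC  (constrained at step 1)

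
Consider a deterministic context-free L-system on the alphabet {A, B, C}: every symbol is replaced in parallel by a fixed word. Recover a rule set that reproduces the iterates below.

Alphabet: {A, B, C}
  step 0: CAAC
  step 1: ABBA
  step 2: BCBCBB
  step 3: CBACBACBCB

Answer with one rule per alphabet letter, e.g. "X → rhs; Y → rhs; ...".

  step 2 ⇒ step 3: BCBCBB ⇒ CB·A·CB·A·CB·CB
    B ↦ CB
    C ↦ A
  step 0 ⇒ step 1: CAAC ⇒ A·B·B·A
    A ↦ B

A->B, B->CB, C->A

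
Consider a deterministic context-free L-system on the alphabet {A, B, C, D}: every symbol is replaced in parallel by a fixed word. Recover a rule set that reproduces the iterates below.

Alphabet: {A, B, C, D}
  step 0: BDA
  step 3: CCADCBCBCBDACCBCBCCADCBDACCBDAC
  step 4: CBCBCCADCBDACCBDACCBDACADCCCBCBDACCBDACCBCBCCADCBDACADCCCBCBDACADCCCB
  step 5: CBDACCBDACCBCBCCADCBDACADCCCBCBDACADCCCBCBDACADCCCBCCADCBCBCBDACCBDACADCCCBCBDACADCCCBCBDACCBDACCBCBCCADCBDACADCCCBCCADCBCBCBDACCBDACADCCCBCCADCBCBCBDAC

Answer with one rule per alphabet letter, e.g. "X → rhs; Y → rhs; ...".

  step 4 ⇒ step 5: CBCBCCADCBDACCBDACCBDACADCCCBCBDACCBDACCBCBCCADCBDACADCCCBCBDACADCCCB ⇒ CB·DAC·CB·DAC·CB·CB·CC·AD·CB·DAC·AD·CC·CB·CB·DAC·AD·CC·CB·CB·DAC·AD·CC·CB·CC·AD·CB·CB·CB·DAC·CB·DAC·AD·CC·CB·CB·DAC·AD·CC·CB·CB·DAC·CB·DAC·CB·CB·CC·AD·CB·DAC·AD·CC·CB·CC·AD·CB·CB·CB·DAC·CB·DAC·AD·CC·CB·CC·AD·CB·CB·CB·DAC
    A ↦ CC
    B ↦ DAC
    C ↦ CB
    D ↦ AD

A->CC, B->DAC, C->CB, D->AD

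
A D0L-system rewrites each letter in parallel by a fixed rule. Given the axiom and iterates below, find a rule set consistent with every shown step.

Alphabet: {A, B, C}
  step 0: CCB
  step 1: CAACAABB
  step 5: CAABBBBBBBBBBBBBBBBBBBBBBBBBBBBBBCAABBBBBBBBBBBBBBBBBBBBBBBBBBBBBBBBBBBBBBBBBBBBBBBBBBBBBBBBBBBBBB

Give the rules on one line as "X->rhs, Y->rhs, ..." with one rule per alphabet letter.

  step 0 ⇒ step 1: CCB ⇒ CAA·CAA·BB
    B ↦ BB
    C ↦ CAA
    A ↦ B  (constrained at step 1)

A->B, B->BB, C->CAA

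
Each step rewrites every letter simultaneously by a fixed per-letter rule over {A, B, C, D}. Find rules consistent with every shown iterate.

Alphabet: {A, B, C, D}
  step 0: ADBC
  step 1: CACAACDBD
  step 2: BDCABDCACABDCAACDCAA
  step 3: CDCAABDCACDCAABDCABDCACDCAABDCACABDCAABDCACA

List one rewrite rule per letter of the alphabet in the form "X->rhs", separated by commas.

  step 2 ⇒ step 3: BDCABDCACABDCAACDCAA ⇒ CD·CAA·BD·CA·CD·CAA·BD·CA·BD·CA·CD·CAA·BD·CA·CA·BD·CAA·BD·CA·CA
    A ↦ CA
    B ↦ CD
    C ↦ BD
    D ↦ CAA

A->CA, B->CD, C->BD, D->CAA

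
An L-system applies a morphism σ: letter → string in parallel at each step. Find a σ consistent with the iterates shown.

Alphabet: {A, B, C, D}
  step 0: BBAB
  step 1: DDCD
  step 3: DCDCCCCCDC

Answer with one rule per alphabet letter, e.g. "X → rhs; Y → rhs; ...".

A->C, B->D, C->CC, D->BA

  step 0 ⇒ step 1: BBAB ⇒ D·D·C·D
    A ↦ C
    B ↦ D
    C ↦ CC  (constrained at step 1)
    D ↦ BA  (constrained at step 1)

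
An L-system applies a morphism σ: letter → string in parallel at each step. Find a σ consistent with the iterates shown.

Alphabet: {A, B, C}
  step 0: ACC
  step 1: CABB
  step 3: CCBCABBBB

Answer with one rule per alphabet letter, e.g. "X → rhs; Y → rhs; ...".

  step 0 ⇒ step 1: ACC ⇒ CA·B·B
    A ↦ CA
    C ↦ B
    B ↦ CC  (constrained at step 1)

A->CA, B->CC, C->B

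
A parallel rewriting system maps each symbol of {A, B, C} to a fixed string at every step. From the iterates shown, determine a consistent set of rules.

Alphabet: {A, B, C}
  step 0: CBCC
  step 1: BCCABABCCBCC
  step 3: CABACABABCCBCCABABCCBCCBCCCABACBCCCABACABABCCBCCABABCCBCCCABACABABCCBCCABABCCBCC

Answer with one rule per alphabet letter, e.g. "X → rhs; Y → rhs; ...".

A->C, B->ABA, C->BCC

  step 0 ⇒ step 1: CBCC ⇒ BCC·ABA·BCC·BCC
    B ↦ ABA
    C ↦ BCC
    A ↦ C  (constrained at step 1)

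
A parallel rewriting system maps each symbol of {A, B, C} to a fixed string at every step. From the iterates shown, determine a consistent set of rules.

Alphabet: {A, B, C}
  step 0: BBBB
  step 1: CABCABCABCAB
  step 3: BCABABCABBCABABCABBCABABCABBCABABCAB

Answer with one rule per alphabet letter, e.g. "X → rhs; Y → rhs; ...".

  step 0 ⇒ step 1: BBBB ⇒ CAB·CAB·CAB·CAB
    B ↦ CAB
    A ↦ B  (constrained at step 1)
    C ↦ A  (constrained at step 1)

A->B, B->CAB, C->A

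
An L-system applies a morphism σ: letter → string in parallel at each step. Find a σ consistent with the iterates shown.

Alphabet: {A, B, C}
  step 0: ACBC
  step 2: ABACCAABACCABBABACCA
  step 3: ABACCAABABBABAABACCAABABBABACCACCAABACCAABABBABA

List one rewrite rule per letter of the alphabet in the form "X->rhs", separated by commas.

  step 2 ⇒ step 3: ABACCAABACCABBABACCA ⇒ ABA·CCA·ABA·B·B·ABA·ABA·CCA·ABA·B·B·ABA·CCA·CCA·ABA·CCA·ABA·B·B·ABA
    A ↦ ABA
    B ↦ CCA
    C ↦ B

A->ABA, B->CCA, C->B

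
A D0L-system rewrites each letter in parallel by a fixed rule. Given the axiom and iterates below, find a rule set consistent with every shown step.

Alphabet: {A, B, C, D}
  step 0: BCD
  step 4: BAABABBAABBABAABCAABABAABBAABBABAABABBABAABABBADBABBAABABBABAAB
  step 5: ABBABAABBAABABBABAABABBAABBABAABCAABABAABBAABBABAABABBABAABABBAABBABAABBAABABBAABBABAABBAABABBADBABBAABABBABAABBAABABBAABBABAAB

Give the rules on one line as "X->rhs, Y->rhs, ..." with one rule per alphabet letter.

  step 4 ⇒ step 5: BAABABBAABBABAABCAABABAABBAABBABAABABBABAABABBADBABBAABABBABAAB ⇒ AB·BA·BA·AB·BA·AB·AB·BA·BA·AB·AB·BA·AB·BA·BA·AB·CAA·BA·BA·AB·BA·AB·BA·BA·AB·AB·BA·BA·AB·AB·BA·AB·BA·BA·AB·BA·AB·AB·BA·AB·BA·BA·AB·BA·AB·AB·BA·DB·AB·BA·AB·AB·BA·BA·AB·BA·AB·AB·BA·AB·BA·BA·AB
    A ↦ BA
    B ↦ AB
    C ↦ CAA
    D ↦ DB

A->BA, B->AB, C->CAA, D->DB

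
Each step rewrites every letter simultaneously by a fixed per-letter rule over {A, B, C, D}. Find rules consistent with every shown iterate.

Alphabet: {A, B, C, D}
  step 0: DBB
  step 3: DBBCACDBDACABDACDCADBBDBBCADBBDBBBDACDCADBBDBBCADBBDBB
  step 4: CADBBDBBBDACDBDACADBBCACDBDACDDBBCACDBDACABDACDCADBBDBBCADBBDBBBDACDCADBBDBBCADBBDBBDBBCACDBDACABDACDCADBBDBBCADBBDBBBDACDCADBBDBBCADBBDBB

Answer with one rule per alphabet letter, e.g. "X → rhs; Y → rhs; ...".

  step 3 ⇒ step 4: DBBCACDBDACABDACDCADBBDBBCADBBDBBBDACDCADBBDBBCADBBDBB ⇒ CA·DBB·DBB·BDA·CD·BDA·CA·DBB·CA·CD·BDA·CD·DBB·CA·CD·BDA·CA·BDA·CD·CA·DBB·DBB·CA·DBB·DBB·BDA·CD·CA·DBB·DBB·CA·DBB·DBB·DBB·CA·CD·BDA·CA·BDA·CD·CA·DBB·DBB·CA·DBB·DBB·BDA·CD·CA·DBB·DBB·CA·DBB·DBB
    A ↦ CD
    B ↦ DBB
    C ↦ BDA
    D ↦ CA

A->CD, B->DBB, C->BDA, D->CA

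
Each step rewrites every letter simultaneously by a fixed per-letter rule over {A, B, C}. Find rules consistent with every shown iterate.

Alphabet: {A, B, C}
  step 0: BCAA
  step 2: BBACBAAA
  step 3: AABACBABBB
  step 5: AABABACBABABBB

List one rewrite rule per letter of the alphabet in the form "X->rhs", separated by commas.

A->B, B->A, C->ACB

  step 2 ⇒ step 3: BBACBAAA ⇒ A·A·B·ACB·A·B·B·B
    A ↦ B
    B ↦ A
    C ↦ ACB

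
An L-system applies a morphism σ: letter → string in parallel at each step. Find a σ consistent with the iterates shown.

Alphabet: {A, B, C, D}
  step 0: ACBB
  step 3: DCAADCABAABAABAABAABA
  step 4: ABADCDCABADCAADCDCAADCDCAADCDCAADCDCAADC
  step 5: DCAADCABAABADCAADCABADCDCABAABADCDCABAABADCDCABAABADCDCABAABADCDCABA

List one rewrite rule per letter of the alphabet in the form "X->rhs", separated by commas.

A->DC, B->AA, C->A, D->AB

  step 4 ⇒ step 5: ABADCDCABADCAADCDCAADCDCAADCDCAADCDCAADC ⇒ DC·AA·DC·AB·A·AB·A·DC·AA·DC·AB·A·DC·DC·AB·A·AB·A·DC·DC·AB·A·AB·A·DC·DC·AB·A·AB·A·DC·DC·AB·A·AB·A·DC·DC·AB·A
    A ↦ DC
    B ↦ AA
    C ↦ A
    D ↦ AB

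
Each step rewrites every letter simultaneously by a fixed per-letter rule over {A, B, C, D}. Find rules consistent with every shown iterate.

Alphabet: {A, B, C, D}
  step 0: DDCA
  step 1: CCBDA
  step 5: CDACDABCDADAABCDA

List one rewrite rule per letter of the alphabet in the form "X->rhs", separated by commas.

  step 0 ⇒ step 1: DDCA ⇒ C·C·B·DA
    A ↦ DA
    C ↦ B
    D ↦ C
    B ↦ A  (constrained at step 1)

A->DA, B->A, C->B, D->C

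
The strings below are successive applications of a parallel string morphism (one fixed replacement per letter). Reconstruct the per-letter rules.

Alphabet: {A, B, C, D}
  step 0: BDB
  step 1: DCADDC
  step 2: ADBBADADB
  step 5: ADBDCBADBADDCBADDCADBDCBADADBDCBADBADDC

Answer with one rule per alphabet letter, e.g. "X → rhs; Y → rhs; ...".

  step 1 ⇒ step 2: DCADDC ⇒ AD·B·B·AD·AD·B
    A ↦ B
    C ↦ B
    D ↦ AD
  step 0 ⇒ step 1: BDB ⇒ DC·AD·DC
    B ↦ DC

A->B, B->DC, C->B, D->AD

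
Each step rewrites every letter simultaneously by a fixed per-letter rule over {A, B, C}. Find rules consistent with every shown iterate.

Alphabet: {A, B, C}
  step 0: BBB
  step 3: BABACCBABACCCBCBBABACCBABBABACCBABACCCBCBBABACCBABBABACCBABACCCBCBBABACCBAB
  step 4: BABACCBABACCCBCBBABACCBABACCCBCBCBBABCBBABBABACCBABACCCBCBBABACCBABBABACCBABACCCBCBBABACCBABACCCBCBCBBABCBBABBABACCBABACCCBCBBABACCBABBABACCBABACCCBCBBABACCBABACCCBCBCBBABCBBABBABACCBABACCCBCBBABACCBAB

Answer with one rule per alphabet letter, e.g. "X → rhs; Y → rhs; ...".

  step 3 ⇒ step 4: BABACCBABACCCBCBBABACCBABBABACCBABACCCBCBBABACCBABBABACCBABACCCBCBBABACCBAB ⇒ BAB·ACC·BAB·ACC·CB·CB·BAB·ACC·BAB·ACC·CB·CB·CB·BAB·CB·BAB·BAB·ACC·BAB·ACC·CB·CB·BAB·ACC·BAB·BAB·ACC·BAB·ACC·CB·CB·BAB·ACC·BAB·ACC·CB·CB·CB·BAB·CB·BAB·BAB·ACC·BAB·ACC·CB·CB·BAB·ACC·BAB·BAB·ACC·BAB·ACC·CB·CB·BAB·ACC·BAB·ACC·CB·CB·CB·BAB·CB·BAB·BAB·ACC·BAB·ACC·CB·CB·BAB·ACC·BAB
    A ↦ ACC
    B ↦ BAB
    C ↦ CB

A->ACC, B->BAB, C->CB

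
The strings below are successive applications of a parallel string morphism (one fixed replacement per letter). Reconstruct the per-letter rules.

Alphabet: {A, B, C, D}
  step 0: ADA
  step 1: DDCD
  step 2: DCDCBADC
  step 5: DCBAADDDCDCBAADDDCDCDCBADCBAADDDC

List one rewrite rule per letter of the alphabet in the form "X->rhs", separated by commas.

  step 1 ⇒ step 2: DDCD ⇒ DC·DC·BA·DC
    C ↦ BA
    D ↦ DC
  step 0 ⇒ step 1: ADA ⇒ D·DC·D
    A ↦ D
    B ↦ A  (constrained at step 2)

A->D, B->A, C->BA, D->DC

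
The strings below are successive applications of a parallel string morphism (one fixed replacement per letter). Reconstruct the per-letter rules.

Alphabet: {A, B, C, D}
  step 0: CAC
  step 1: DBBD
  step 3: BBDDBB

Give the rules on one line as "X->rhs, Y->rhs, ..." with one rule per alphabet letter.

A->BB, B->C, C->D, D->A

  step 0 ⇒ step 1: CAC ⇒ D·BB·D
    A ↦ BB
    C ↦ D
    B ↦ C  (constrained at step 1)
    D ↦ A  (constrained at step 1)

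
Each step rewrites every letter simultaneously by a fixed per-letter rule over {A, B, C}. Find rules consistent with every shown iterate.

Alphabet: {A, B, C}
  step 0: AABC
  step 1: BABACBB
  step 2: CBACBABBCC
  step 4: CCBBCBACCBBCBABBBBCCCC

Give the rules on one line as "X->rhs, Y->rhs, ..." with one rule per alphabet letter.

  step 1 ⇒ step 2: BABACBB ⇒ C·BA·C·BA·BB·C·C
    A ↦ BA
    B ↦ C
    C ↦ BB

A->BA, B->C, C->BB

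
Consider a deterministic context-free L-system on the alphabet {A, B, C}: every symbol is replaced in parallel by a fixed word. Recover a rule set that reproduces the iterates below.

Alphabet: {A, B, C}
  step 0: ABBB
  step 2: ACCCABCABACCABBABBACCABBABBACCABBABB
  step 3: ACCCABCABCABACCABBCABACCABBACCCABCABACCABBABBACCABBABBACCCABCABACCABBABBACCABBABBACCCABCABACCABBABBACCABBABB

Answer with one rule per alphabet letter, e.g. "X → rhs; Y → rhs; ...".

A->ACC, B->ABB, C->CAB

  step 2 ⇒ step 3: ACCCABCABACCABBABBACCABBABBACCABBABB ⇒ ACC·CAB·CAB·CAB·ACC·ABB·CAB·ACC·ABB·ACC·CAB·CAB·ACC·ABB·ABB·ACC·ABB·ABB·ACC·CAB·CAB·ACC·ABB·ABB·ACC·ABB·ABB·ACC·CAB·CAB·ACC·ABB·ABB·ACC·ABB·ABB
    A ↦ ACC
    B ↦ ABB
    C ↦ CAB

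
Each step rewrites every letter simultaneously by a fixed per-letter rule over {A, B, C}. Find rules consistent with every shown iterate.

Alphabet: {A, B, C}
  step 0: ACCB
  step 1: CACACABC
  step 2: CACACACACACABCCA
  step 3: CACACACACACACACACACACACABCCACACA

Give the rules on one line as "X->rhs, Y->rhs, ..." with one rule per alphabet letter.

A->CA, B->BC, C->CA

  step 2 ⇒ step 3: CACACACACACABCCA ⇒ CA·CA·CA·CA·CA·CA·CA·CA·CA·CA·CA·CA·BC·CA·CA·CA
    A ↦ CA
    B ↦ BC
    C ↦ CA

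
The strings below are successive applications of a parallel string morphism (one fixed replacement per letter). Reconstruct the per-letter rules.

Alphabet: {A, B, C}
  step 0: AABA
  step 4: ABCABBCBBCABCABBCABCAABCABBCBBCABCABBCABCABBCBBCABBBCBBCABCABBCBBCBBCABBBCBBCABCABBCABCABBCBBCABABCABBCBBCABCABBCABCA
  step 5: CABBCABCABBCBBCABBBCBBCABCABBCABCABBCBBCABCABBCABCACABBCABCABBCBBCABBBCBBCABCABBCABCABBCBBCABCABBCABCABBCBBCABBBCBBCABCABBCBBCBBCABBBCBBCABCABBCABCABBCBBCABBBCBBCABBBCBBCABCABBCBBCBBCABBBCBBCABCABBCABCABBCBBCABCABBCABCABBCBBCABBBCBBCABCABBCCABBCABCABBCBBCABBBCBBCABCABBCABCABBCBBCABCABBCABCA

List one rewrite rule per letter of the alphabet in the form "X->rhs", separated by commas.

  step 4 ⇒ step 5: ABCABBCBBCABCABBCABCAABCABBCBBCABCABBCABCABBCBBCABBBCBBCABCABBCBBCBBCABBBCBBCABCABBCABCABBCBBCABABCABBCBBCABCABBCABCA ⇒ CA·BBC·AB·CA·BBC·BBC·AB·BBC·BBC·AB·CA·BBC·AB·CA·BBC·BBC·AB·CA·BBC·AB·CA·CA·BBC·AB·CA·BBC·BBC·AB·BBC·BBC·AB·CA·BBC·AB·CA·BBC·BBC·AB·CA·BBC·AB·CA·BBC·BBC·AB·BBC·BBC·AB·CA·BBC·BBC·BBC·AB·BBC·BBC·AB·CA·BBC·AB·CA·BBC·BBC·AB·BBC·BBC·AB·BBC·BBC·AB·CA·BBC·BBC·BBC·AB·BBC·BBC·AB·CA·BBC·AB·CA·BBC·BBC·AB·CA·BBC·AB·CA·BBC·BBC·AB·BBC·BBC·AB·CA·BBC·CA·BBC·AB·CA·BBC·BBC·AB·BBC·BBC·AB·CA·BBC·AB·CA·BBC·BBC·AB·CA·BBC·AB·CA
    A ↦ CA
    B ↦ BBC
    C ↦ AB

A->CA, B->BBC, C->AB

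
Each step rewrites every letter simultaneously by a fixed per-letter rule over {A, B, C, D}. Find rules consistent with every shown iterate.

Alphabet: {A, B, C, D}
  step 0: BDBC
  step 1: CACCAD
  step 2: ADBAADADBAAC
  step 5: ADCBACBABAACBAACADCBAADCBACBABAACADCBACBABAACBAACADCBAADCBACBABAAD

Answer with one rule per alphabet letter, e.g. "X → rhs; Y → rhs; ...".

  step 1 ⇒ step 2: CACCAD ⇒ AD·BA·AD·AD·BA·AC
    A ↦ BA
    C ↦ AD
    D ↦ AC
  step 0 ⇒ step 1: BDBC ⇒ C·AC·C·AD
    B ↦ C

A->BA, B->C, C->AD, D->AC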